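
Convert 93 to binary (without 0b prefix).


93 = 1011101 in binary

1011101


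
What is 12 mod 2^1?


12 & 1 = 0

0


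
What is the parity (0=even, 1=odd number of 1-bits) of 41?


0b101001 has 3 ones => parity 1

1


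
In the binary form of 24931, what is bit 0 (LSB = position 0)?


0b110000101100011, position 0 = 1

1


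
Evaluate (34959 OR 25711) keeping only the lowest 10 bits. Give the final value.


Step 1: 34959 | 25711 = 60655
Step 2: 60655 & 1023 = 239

239


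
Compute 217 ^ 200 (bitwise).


0b11011001 ^ 0b11001000 = 0b10001 = 17

17


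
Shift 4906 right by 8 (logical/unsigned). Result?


0b1001100101010 >> 8 = 0b10011 = 19

19


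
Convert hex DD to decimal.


DD hex = 221 decimal

221


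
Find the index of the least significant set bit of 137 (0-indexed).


0b10001001. Lowest set bit at position 0

0


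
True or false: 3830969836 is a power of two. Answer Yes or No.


0b11100100010101111111010111101100. Multiple bits set => No

No


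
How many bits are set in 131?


0b10000011 has 3 set bits

3


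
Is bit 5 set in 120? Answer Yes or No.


0b1111000, bit 5 = 1. Yes

Yes


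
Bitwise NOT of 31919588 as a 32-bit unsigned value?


~0b1111001110000110111100100 = 0b11111110000110001111001000011011 = 4263047707 (32-bit unsigned)

4263047707


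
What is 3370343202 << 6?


0b11001000111000110101101100100010 << 6 = 0b11001000111000110101101100100010000000 = 215701964928

215701964928


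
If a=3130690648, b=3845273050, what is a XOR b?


3130690648 ^ 3845273050 = 1604893058

1604893058


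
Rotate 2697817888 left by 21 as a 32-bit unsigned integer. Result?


Rotate 0b10100000110011010110111100100000 left by 21 (32-bit) = 0b11100100000101000001100110101101 = 3826522541

3826522541


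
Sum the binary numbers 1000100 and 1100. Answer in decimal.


1000100 + 1100 = 1010000 = 80

80


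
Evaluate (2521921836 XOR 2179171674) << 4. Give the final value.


Step 1: 2521921836 ^ 2179171674 = 397606006
Step 2: 397606006 << 4 = 6361696096

6361696096


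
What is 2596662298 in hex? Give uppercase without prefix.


2596662298 = 9AC5EC1A hex

9AC5EC1A


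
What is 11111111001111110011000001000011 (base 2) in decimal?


11111111001111110011000001000011 in decimal = 4282331203

4282331203


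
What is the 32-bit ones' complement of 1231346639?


1231346639 ^ 4294967295 = 3063620656

3063620656


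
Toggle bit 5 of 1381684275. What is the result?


1381684275 ^ (1 << 5) = 1381684275 ^ 32 = 1381684243

1381684243


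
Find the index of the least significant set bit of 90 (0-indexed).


0b1011010. Lowest set bit at position 1

1


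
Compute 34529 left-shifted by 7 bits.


0b1000011011100001 << 7 = 0b10000110111000010000000 = 4419712

4419712


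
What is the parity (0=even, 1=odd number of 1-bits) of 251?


0b11111011 has 7 ones => parity 1

1


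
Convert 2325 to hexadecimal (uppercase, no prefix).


2325 = 915 hex

915


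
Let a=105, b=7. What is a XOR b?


105 ^ 7 = 110

110


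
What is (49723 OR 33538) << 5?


Step 1: 49723 | 33538 = 49979
Step 2: 49979 << 5 = 1599328

1599328


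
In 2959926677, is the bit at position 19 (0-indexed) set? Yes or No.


0b10110000011011001110010110010101, bit 19 = 1. Yes

Yes


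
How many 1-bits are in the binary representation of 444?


0b110111100 has 6 set bits

6


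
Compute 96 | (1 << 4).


96 | (1 << 4) = 96 | 16 = 112

112


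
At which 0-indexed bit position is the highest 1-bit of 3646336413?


0b11011001010101101010110110011101. Highest set bit at position 31

31


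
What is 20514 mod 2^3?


20514 & 7 = 2

2


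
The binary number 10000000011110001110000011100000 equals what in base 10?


10000000011110001110000011100000 in decimal = 2155405536

2155405536


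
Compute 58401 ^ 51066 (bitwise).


0b1110010000100001 ^ 0b1100011101111010 = 0b10001101011011 = 9051

9051


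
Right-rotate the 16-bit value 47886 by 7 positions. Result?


Rotate 0b1011101100001110 right by 7 (16-bit) = 0b1110101110110 = 7542

7542


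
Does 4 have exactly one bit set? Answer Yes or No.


0b100. Only one bit set => Yes

Yes


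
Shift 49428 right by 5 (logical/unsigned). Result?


0b1100000100010100 >> 5 = 0b11000001000 = 1544

1544


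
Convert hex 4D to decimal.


4D hex = 77 decimal

77


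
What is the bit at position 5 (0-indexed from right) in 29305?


0b111001001111001, position 5 = 1

1


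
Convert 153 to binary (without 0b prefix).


153 = 10011001 in binary

10011001


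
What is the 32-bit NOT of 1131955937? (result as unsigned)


~0b1000011011110000100011011100001 = 0b10111100100001111011100100011110 = 3163011358 (32-bit unsigned)

3163011358


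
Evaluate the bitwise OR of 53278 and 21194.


0b1101000000011110 | 0b101001011001010 = 0b1101001011011110 = 53982

53982


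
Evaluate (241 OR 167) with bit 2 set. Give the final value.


Step 1: 241 | 167 = 247
Step 2: 247 | (1 << 2) = 247 | 4 = 247

247


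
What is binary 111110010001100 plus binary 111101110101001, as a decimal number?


111110010001100 + 111101110101001 = 1111100000110101 = 63541

63541


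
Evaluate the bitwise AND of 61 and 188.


0b111101 & 0b10111100 = 0b111100 = 60

60


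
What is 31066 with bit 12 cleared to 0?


31066 & ~(1 << 12) = 26970

26970


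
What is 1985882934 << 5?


0b1110110010111100010101100110110 << 5 = 0b111011001011110001010110011011000000 = 63548253888

63548253888


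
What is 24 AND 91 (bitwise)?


0b11000 & 0b1011011 = 0b11000 = 24

24


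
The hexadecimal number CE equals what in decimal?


CE hex = 206 decimal

206


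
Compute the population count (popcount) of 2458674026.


0b10010010100011000110001101101010 has 14 set bits

14


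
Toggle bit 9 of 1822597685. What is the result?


1822597685 ^ (1 << 9) = 1822597685 ^ 512 = 1822597173

1822597173


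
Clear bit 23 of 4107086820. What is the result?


4107086820 & ~(1 << 23) = 4098698212

4098698212


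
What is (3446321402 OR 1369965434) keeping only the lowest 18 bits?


Step 1: 3446321402 | 1369965434 = 3723146234
Step 2: 3723146234 & 262143 = 177146

177146


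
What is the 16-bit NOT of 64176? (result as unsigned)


~0b1111101010110000 = 0b10101001111 = 1359 (16-bit unsigned)

1359


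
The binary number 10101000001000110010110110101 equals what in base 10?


10101000001000110010110110101 in decimal = 352609717

352609717


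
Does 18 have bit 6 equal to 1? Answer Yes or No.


0b10010, bit 6 = 0. No

No


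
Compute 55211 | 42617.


0b1101011110101011 | 0b1010011001111001 = 0b1111011111111011 = 63483

63483


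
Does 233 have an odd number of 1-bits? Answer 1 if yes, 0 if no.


0b11101001 has 5 ones => parity 1

1


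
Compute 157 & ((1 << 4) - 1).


157 & 15 = 13

13


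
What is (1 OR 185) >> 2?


Step 1: 1 | 185 = 185
Step 2: 185 >> 2 = 46

46


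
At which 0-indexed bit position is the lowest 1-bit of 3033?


0b101111011001. Lowest set bit at position 0

0


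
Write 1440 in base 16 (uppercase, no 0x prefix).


1440 = 5A0 hex

5A0


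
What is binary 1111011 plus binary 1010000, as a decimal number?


1111011 + 1010000 = 11001011 = 203

203


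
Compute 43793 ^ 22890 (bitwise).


0b1010101100010001 ^ 0b101100101101010 = 0b1111001001111011 = 62075

62075


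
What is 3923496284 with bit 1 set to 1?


3923496284 | (1 << 1) = 3923496284 | 2 = 3923496286

3923496286


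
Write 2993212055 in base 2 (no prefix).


2993212055 = 10110010011010001100101010010111 in binary

10110010011010001100101010010111


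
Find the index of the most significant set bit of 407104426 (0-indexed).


0b11000010000111110101110101010. Highest set bit at position 28

28


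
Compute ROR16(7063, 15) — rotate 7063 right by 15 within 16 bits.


Rotate 0b1101110010111 right by 15 (16-bit) = 0b11011100101110 = 14126

14126


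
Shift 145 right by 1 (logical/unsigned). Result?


0b10010001 >> 1 = 0b1001000 = 72

72


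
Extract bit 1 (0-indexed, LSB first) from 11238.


0b10101111100110, position 1 = 1

1


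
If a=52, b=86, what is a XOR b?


52 ^ 86 = 98

98


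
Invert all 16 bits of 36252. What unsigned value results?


36252 ^ 65535 = 29283

29283


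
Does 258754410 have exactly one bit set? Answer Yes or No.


0b1111011011000100011101101010. Multiple bits set => No

No


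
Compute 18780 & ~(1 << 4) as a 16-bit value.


18780 & ~(1 << 4) = 18764

18764


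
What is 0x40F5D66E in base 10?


40F5D66E hex = 1089853038 decimal

1089853038


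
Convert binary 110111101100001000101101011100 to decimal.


110111101100001000101101011100 in decimal = 934316892

934316892


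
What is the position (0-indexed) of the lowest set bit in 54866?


0b1101011001010010. Lowest set bit at position 1

1


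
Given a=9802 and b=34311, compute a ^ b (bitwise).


9802 ^ 34311 = 41037

41037


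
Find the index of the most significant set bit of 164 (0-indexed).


0b10100100. Highest set bit at position 7

7


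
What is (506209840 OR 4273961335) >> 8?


Step 1: 506209840 | 4273961335 = 4273962871
Step 2: 4273962871 >> 8 = 16695167

16695167


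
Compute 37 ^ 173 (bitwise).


0b100101 ^ 0b10101101 = 0b10001000 = 136

136


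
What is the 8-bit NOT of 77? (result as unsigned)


~0b1001101 = 0b10110010 = 178 (8-bit unsigned)

178


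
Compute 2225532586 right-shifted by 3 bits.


0b10000100101001101110111010101010 >> 3 = 0b10000100101001101110111010101 = 278191573

278191573


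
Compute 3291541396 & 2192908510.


0b11000100001100001110111110010100 & 0b10000010101101010010000011011110 = 0b10000000001100000010000010010100 = 2150637716

2150637716


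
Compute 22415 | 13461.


0b101011110001111 | 0b11010010010101 = 0b111011110011111 = 30623

30623


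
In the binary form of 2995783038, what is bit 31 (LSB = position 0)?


0b10110010100100000000010101111110, position 31 = 1

1


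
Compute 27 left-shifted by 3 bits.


0b11011 << 3 = 0b11011000 = 216

216


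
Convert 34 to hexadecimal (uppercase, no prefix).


34 = 22 hex

22


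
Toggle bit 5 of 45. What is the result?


45 ^ (1 << 5) = 45 ^ 32 = 13

13


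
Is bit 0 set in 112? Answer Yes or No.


0b1110000, bit 0 = 0. No

No


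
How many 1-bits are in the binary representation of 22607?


0b101100001001111 has 8 set bits

8


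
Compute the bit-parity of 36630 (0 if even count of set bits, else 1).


0b1000111100010110 has 8 ones => parity 0

0


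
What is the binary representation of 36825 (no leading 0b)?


36825 = 1000111111011001 in binary

1000111111011001


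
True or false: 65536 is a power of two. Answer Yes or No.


0b10000000000000000. Only one bit set => Yes

Yes


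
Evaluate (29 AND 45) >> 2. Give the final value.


Step 1: 29 & 45 = 13
Step 2: 13 >> 2 = 3

3


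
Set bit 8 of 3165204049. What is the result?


3165204049 | (1 << 8) = 3165204049 | 256 = 3165204305

3165204305


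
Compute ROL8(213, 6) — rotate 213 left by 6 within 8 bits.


Rotate 0b11010101 left by 6 (8-bit) = 0b1110101 = 117

117


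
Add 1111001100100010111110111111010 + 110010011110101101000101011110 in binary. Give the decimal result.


1111001100100010111110111111010 + 110010011110101101000101011110 = 10101100000011000100111101011000 = 2886487896

2886487896


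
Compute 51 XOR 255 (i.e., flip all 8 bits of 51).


51 ^ 255 = 204

204


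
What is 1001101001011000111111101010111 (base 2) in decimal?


1001101001011000111111101010111 in decimal = 1294761815

1294761815


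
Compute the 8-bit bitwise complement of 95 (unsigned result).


~0b1011111 = 0b10100000 = 160 (8-bit unsigned)

160


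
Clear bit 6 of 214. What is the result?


214 & ~(1 << 6) = 150

150


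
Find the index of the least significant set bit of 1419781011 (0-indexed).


0b1010100101000000010001110010011. Lowest set bit at position 0

0


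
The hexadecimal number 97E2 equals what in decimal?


97E2 hex = 38882 decimal

38882


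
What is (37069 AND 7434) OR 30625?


Step 1: 37069 & 7434 = 4104
Step 2: 4104 | 30625 = 30633

30633


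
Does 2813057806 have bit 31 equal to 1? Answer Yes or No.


0b10100111101010111101101100001110, bit 31 = 1. Yes

Yes


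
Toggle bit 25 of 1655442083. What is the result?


1655442083 ^ (1 << 25) = 1655442083 ^ 33554432 = 1621887651

1621887651


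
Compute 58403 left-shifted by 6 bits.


0b1110010000100011 << 6 = 0b1110010000100011000000 = 3737792

3737792


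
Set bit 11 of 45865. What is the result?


45865 | (1 << 11) = 45865 | 2048 = 47913

47913


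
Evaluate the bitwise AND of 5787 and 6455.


0b1011010011011 & 0b1100100110111 = 0b1000000010011 = 4115

4115


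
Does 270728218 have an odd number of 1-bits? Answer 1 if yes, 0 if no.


0b10000001000101111110000011010 has 12 ones => parity 0

0


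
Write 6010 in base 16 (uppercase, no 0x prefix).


6010 = 177A hex

177A


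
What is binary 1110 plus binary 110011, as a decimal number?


1110 + 110011 = 1000001 = 65

65


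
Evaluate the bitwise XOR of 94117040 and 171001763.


0b101100111000001110010110000 ^ 0b1010001100010100011110100011 = 0b1111101011010101101100010011 = 263019283

263019283


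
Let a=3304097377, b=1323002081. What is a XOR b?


3304097377 ^ 1323002081 = 2318134912

2318134912


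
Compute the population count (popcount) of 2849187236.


0b10101001110100110010010110100100 has 15 set bits

15


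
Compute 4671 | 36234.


0b1001000111111 | 0b1000110110001010 = 0b1001111110111111 = 40895

40895


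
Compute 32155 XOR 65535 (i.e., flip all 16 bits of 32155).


32155 ^ 65535 = 33380

33380


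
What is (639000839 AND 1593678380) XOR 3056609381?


Step 1: 639000839 & 1593678380 = 101974020
Step 2: 101974020 ^ 3056609381 = 2955159649

2955159649


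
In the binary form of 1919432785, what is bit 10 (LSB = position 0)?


0b1110010011010000011100001010001, position 10 = 0

0


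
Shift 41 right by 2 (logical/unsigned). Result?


0b101001 >> 2 = 0b1010 = 10

10


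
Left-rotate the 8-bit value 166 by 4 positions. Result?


Rotate 0b10100110 left by 4 (8-bit) = 0b1101010 = 106

106


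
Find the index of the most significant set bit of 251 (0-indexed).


0b11111011. Highest set bit at position 7

7


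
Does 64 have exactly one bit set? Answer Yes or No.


0b1000000. Only one bit set => Yes

Yes


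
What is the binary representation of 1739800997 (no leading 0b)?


1739800997 = 1100111101100110100000110100101 in binary

1100111101100110100000110100101


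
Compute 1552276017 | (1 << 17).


1552276017 | (1 << 17) = 1552276017 | 131072 = 1552407089

1552407089


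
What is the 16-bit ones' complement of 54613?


54613 ^ 65535 = 10922

10922


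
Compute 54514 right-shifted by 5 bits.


0b1101010011110010 >> 5 = 0b11010100111 = 1703

1703


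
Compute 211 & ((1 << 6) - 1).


211 & 63 = 19

19


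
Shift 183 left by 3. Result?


0b10110111 << 3 = 0b10110111000 = 1464

1464


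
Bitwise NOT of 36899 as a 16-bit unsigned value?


~0b1001000000100011 = 0b110111111011100 = 28636 (16-bit unsigned)

28636


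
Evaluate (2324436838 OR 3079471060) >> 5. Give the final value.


Step 1: 2324436838 | 3079471060 = 3213688822
Step 2: 3213688822 >> 5 = 100427775

100427775


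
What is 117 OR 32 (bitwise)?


0b1110101 | 0b100000 = 0b1110101 = 117

117


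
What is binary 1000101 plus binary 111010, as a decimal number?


1000101 + 111010 = 1111111 = 127

127


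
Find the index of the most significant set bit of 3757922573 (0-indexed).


0b11011111111111010101100100001101. Highest set bit at position 31

31


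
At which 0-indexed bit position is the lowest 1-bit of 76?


0b1001100. Lowest set bit at position 2

2


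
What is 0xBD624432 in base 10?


BD624432 hex = 3177333810 decimal

3177333810


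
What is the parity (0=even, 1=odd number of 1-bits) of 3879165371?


0b11100111001101110101110110111011 has 22 ones => parity 0

0


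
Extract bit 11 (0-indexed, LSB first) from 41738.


0b1010001100001010, position 11 = 0

0


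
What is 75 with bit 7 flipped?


75 ^ (1 << 7) = 75 ^ 128 = 203

203


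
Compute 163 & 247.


0b10100011 & 0b11110111 = 0b10100011 = 163

163


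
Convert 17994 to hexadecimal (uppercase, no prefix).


17994 = 464A hex

464A


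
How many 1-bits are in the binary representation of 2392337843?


0b10001110100110000010110110110011 has 16 set bits

16


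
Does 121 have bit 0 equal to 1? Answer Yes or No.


0b1111001, bit 0 = 1. Yes

Yes


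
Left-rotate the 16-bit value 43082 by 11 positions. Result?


Rotate 0b1010100001001010 left by 11 (16-bit) = 0b101010101000010 = 21826

21826


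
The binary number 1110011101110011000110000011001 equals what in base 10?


1110011101110011000110000011001 in decimal = 1941539865

1941539865


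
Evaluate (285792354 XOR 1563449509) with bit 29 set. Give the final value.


Step 1: 285792354 ^ 1563449509 = 1278771399
Step 2: 1278771399 | (1 << 29) = 1278771399 | 536870912 = 1815642311

1815642311


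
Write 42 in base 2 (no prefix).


42 = 101010 in binary

101010


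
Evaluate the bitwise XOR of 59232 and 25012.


0b1110011101100000 ^ 0b110000110110100 = 0b1000011011010100 = 34516

34516


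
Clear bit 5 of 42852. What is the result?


42852 & ~(1 << 5) = 42820

42820


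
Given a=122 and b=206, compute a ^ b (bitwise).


122 ^ 206 = 180

180


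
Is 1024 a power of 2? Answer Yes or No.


0b10000000000. Only one bit set => Yes

Yes


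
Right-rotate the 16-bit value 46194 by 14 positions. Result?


Rotate 0b1011010001110010 right by 14 (16-bit) = 0b1101000111001010 = 53706

53706


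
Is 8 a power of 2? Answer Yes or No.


0b1000. Only one bit set => Yes

Yes


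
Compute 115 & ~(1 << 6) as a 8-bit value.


115 & ~(1 << 6) = 51

51


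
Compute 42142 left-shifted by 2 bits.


0b1010010010011110 << 2 = 0b101001001001111000 = 168568

168568


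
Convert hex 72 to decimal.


72 hex = 114 decimal

114


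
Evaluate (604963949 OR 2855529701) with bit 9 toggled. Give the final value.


Step 1: 604963949 | 2855529701 = 2923425005
Step 2: 2923425005 ^ (1 << 9) = 2923425005 ^ 512 = 2923425517

2923425517


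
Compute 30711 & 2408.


0b111011111110111 & 0b100101101000 = 0b101100000 = 352

352


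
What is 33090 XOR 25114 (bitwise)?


0b1000000101000010 ^ 0b110001000011010 = 0b1110001101011000 = 58200

58200


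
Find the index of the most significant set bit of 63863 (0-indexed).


0b1111100101110111. Highest set bit at position 15

15


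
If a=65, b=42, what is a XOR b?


65 ^ 42 = 107

107


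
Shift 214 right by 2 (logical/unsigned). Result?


0b11010110 >> 2 = 0b110101 = 53

53


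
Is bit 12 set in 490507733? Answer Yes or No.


0b11101001111001000110111010101, bit 12 = 0. No

No


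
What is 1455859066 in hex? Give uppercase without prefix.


1455859066 = 56C6A57A hex

56C6A57A


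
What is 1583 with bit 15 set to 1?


1583 | (1 << 15) = 1583 | 32768 = 34351

34351


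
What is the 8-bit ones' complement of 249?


249 ^ 255 = 6

6


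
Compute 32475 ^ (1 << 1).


32475 ^ (1 << 1) = 32475 ^ 2 = 32473

32473


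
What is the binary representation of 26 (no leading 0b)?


26 = 11010 in binary

11010


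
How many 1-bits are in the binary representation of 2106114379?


0b1111101100010001100000101001011 has 15 set bits

15


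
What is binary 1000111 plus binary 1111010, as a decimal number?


1000111 + 1111010 = 11000001 = 193

193


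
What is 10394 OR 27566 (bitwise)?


0b10100010011010 | 0b110101110101110 = 0b110101110111110 = 27582

27582


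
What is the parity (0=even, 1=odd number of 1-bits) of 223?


0b11011111 has 7 ones => parity 1

1


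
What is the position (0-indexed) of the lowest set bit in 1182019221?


0b1000110011101000010111010010101. Lowest set bit at position 0

0


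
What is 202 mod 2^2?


202 & 3 = 2

2


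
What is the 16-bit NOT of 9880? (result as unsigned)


~0b10011010011000 = 0b1101100101100111 = 55655 (16-bit unsigned)

55655


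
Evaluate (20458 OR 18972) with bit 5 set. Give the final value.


Step 1: 20458 | 18972 = 20478
Step 2: 20478 | (1 << 5) = 20478 | 32 = 20478

20478


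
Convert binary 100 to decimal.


100 in decimal = 4

4


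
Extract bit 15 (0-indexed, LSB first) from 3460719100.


0b11001110010001100110000111111100, position 15 = 0

0


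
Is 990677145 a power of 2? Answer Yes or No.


0b111011000011001000100010011001. Multiple bits set => No

No


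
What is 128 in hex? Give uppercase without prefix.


128 = 80 hex

80


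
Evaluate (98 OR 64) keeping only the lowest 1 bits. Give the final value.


Step 1: 98 | 64 = 98
Step 2: 98 & 1 = 0

0


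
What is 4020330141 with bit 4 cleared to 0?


4020330141 & ~(1 << 4) = 4020330125

4020330125


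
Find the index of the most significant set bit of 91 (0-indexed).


0b1011011. Highest set bit at position 6

6


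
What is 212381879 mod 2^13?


212381879 & 8191 = 4279

4279


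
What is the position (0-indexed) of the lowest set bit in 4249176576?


0b11111101010001010100101000000000. Lowest set bit at position 9

9


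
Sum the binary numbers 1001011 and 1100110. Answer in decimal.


1001011 + 1100110 = 10110001 = 177

177


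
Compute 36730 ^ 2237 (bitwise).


0b1000111101111010 ^ 0b100010111101 = 0b1000011111000111 = 34759

34759


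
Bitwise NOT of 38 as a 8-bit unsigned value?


~0b100110 = 0b11011001 = 217 (8-bit unsigned)

217


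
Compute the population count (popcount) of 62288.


0b1111001101010000 has 8 set bits

8


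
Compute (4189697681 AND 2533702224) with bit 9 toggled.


Step 1: 4189697681 & 2533702224 = 2432774672
Step 2: 2432774672 ^ (1 << 9) = 2432774672 ^ 512 = 2432774160

2432774160


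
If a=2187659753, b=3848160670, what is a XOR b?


2187659753 ^ 3848160670 = 1731939447

1731939447


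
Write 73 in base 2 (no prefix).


73 = 1001001 in binary

1001001


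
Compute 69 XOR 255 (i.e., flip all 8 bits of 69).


69 ^ 255 = 186

186


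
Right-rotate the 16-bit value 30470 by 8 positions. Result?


Rotate 0b111011100000110 right by 8 (16-bit) = 0b11001110111 = 1655

1655


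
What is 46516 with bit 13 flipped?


46516 ^ (1 << 13) = 46516 ^ 8192 = 38324

38324


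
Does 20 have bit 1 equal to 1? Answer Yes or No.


0b10100, bit 1 = 0. No

No


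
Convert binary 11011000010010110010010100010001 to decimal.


11011000010010110010010100010001 in decimal = 3628803345

3628803345


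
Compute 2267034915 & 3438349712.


0b10000111001000000011010100100011 & 0b11001100111100010000110110010000 = 0b10000100001000000000010100000000 = 2216690944

2216690944


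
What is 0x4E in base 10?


4E hex = 78 decimal

78


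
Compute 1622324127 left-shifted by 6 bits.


0b1100000101100101011001110011111 << 6 = 0b1100000101100101011001110011111000000 = 103828744128

103828744128


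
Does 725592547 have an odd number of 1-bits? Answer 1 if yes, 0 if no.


0b101011001111111010100111100011 has 19 ones => parity 1

1


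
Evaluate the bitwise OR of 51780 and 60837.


0b1100101001000100 | 0b1110110110100101 = 0b1110111111100101 = 61413

61413


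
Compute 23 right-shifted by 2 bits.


0b10111 >> 2 = 0b101 = 5

5


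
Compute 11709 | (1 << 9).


11709 | (1 << 9) = 11709 | 512 = 12221

12221


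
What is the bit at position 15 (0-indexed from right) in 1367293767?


0b1010001011111110011111101000111, position 15 = 0

0


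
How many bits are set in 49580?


0b1100000110101100 has 7 set bits

7


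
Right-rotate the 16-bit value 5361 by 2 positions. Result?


Rotate 0b1010011110001 right by 2 (16-bit) = 0b100010100111100 = 17724

17724


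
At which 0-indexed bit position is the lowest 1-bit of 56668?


0b1101110101011100. Lowest set bit at position 2

2


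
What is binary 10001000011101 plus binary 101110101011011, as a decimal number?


10001000011101 + 101110101011011 = 111111101111000 = 32632

32632


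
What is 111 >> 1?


0b1101111 >> 1 = 0b110111 = 55

55


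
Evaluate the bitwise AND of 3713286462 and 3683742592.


0b11011101010101000100000100111110 & 0b11011011100100010111001110000000 = 0b11011001000100000100000100000000 = 3641721088

3641721088


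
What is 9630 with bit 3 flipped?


9630 ^ (1 << 3) = 9630 ^ 8 = 9622

9622


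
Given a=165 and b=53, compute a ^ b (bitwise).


165 ^ 53 = 144

144


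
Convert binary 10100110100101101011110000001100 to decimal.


10100110100101101011110000001100 in decimal = 2794896396

2794896396


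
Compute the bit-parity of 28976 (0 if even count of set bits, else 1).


0b111000100110000 has 6 ones => parity 0

0


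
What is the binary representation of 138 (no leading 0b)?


138 = 10001010 in binary

10001010


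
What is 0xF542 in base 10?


F542 hex = 62786 decimal

62786


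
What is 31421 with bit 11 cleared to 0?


31421 & ~(1 << 11) = 29373

29373


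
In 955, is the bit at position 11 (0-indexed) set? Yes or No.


0b1110111011, bit 11 = 0. No

No


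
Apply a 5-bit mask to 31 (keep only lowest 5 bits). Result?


31 & 31 = 31

31


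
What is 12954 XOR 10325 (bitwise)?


0b11001010011010 ^ 0b10100001010101 = 0b1101011001111 = 6863

6863


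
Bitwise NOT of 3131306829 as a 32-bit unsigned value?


~0b10111010101000111111001101001101 = 0b1000101010111000000110010110010 = 1163660466 (32-bit unsigned)

1163660466


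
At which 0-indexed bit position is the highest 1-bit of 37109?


0b1001000011110101. Highest set bit at position 15

15


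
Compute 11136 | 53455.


0b10101110000000 | 0b1101000011001111 = 0b1111101111001111 = 64463

64463


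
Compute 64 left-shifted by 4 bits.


0b1000000 << 4 = 0b10000000000 = 1024

1024


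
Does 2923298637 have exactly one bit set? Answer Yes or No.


0b10101110001111011111111101001101. Multiple bits set => No

No


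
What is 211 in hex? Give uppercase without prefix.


211 = D3 hex

D3


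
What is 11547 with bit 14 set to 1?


11547 | (1 << 14) = 11547 | 16384 = 27931

27931


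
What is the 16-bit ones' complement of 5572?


5572 ^ 65535 = 59963

59963


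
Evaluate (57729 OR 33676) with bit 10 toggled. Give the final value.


Step 1: 57729 | 33676 = 58253
Step 2: 58253 ^ (1 << 10) = 58253 ^ 1024 = 59277

59277


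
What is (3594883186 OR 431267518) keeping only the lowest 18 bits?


Step 1: 3594883186 | 431267518 = 3757416190
Step 2: 3757416190 & 262143 = 106238

106238


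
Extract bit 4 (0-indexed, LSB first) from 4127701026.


0b11110110000001111011100000100010, position 4 = 0

0


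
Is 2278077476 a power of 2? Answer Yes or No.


0b10000111110010001011010000100100. Multiple bits set => No

No


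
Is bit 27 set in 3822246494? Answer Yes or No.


0b11100011110100101101101001011110, bit 27 = 0. No

No


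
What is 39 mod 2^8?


39 & 255 = 39

39


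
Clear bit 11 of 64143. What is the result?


64143 & ~(1 << 11) = 62095

62095


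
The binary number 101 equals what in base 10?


101 in decimal = 5

5


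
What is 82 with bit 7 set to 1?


82 | (1 << 7) = 82 | 128 = 210

210


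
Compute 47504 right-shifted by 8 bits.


0b1011100110010000 >> 8 = 0b10111001 = 185

185


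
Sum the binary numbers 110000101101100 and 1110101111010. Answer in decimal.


110000101101100 + 1110101111010 = 111111011100110 = 32486

32486


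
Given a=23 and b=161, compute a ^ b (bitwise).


23 ^ 161 = 182

182


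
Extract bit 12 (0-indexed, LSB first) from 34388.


0b1000011001010100, position 12 = 0

0


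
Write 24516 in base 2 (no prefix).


24516 = 101111111000100 in binary

101111111000100


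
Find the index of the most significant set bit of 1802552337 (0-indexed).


0b1101011011100001100010000010001. Highest set bit at position 30

30


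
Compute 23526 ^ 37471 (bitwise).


0b101101111100110 ^ 0b1001001001011111 = 0b1100100110111001 = 51641

51641


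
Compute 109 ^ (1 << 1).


109 ^ (1 << 1) = 109 ^ 2 = 111

111


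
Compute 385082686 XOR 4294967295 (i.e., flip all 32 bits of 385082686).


385082686 ^ 4294967295 = 3909884609

3909884609


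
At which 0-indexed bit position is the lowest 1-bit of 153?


0b10011001. Lowest set bit at position 0

0


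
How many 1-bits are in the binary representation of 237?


0b11101101 has 6 set bits

6


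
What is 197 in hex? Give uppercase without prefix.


197 = C5 hex

C5


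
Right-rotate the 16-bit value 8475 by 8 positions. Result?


Rotate 0b10000100011011 right by 8 (16-bit) = 0b1101100100001 = 6945

6945


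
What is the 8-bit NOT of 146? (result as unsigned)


~0b10010010 = 0b1101101 = 109 (8-bit unsigned)

109


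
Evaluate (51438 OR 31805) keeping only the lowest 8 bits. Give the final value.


Step 1: 51438 | 31805 = 64767
Step 2: 64767 & 255 = 255

255


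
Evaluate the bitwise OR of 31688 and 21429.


0b111101111001000 | 0b101001110110101 = 0b111101111111101 = 31741

31741


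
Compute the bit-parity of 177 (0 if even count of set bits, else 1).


0b10110001 has 4 ones => parity 0

0


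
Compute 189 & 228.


0b10111101 & 0b11100100 = 0b10100100 = 164

164


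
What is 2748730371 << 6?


0b10100011110101100100110000000011 << 6 = 0b10100011110101100100110000000011000000 = 175918743744

175918743744


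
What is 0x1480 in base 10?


1480 hex = 5248 decimal

5248


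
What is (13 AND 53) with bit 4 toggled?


Step 1: 13 & 53 = 5
Step 2: 5 ^ (1 << 4) = 5 ^ 16 = 21

21


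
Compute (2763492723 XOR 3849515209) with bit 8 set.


Step 1: 2763492723 ^ 3849515209 = 1103461818
Step 2: 1103461818 | (1 << 8) = 1103461818 | 256 = 1103461818

1103461818


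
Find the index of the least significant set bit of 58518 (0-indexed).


0b1110010010010110. Lowest set bit at position 1

1


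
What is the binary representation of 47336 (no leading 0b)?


47336 = 1011100011101000 in binary

1011100011101000


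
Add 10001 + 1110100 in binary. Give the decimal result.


10001 + 1110100 = 10000101 = 133

133


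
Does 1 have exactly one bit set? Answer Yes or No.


0b1. Only one bit set => Yes

Yes


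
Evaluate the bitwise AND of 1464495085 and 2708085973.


0b1010111010010100110101111101101 & 0b10100001011010100001110011010101 = 0b1010010100000100011000101 = 21629125

21629125


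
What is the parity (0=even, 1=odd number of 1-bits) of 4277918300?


0b11111110111110111101101001011100 has 23 ones => parity 1

1


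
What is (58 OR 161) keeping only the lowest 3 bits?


Step 1: 58 | 161 = 187
Step 2: 187 & 7 = 3

3


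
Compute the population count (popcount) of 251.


0b11111011 has 7 set bits

7


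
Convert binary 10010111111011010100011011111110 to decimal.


10010111111011010100011011111110 in decimal = 2548909822

2548909822


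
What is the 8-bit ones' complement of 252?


252 ^ 255 = 3

3


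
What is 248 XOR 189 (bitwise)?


0b11111000 ^ 0b10111101 = 0b1000101 = 69

69


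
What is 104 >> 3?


0b1101000 >> 3 = 0b1101 = 13

13


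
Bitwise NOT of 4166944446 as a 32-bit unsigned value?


~0b11111000010111101000011010111110 = 0b111101000010111100101000001 = 128022849 (32-bit unsigned)

128022849


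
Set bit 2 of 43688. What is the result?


43688 | (1 << 2) = 43688 | 4 = 43692

43692


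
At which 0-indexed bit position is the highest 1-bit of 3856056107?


0b11100101110101101011111100101011. Highest set bit at position 31

31


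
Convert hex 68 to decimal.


68 hex = 104 decimal

104


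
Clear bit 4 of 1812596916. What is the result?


1812596916 & ~(1 << 4) = 1812596900

1812596900


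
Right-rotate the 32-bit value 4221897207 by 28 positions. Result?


Rotate 0b11111011101001010000100111110111 right by 28 (32-bit) = 0b10111010010100001001111101111111 = 3125845887

3125845887


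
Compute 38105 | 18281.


0b1001010011011001 | 0b100011101101001 = 0b1101011111111001 = 55289

55289


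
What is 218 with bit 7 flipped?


218 ^ (1 << 7) = 218 ^ 128 = 90

90


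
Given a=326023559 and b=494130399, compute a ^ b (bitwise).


326023559 ^ 494130399 = 236809560

236809560


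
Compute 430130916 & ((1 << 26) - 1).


430130916 & 67108863 = 27477732

27477732


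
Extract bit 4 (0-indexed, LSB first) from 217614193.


0b1100111110001000011101110001, position 4 = 1

1


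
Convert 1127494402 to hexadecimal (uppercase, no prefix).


1127494402 = 43343302 hex

43343302


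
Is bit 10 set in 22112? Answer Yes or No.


0b101011001100000, bit 10 = 1. Yes

Yes


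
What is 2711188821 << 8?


0b10100001100110010111010101010101 << 8 = 0b1010000110011001011101010101010100000000 = 694064338176

694064338176


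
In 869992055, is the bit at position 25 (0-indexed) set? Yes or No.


0b110011110110110000011001110111, bit 25 = 1. Yes

Yes


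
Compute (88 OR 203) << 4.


Step 1: 88 | 203 = 219
Step 2: 219 << 4 = 3504

3504


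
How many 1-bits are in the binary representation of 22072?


0b101011000111000 has 7 set bits

7


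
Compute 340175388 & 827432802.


0b10100010001101010101000011100 & 0b110001010100011001111101100010 = 0b10000010000001000101000000000 = 272665088

272665088


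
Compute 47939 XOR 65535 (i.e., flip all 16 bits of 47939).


47939 ^ 65535 = 17596

17596


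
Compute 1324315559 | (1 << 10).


1324315559 | (1 << 10) = 1324315559 | 1024 = 1324316583

1324316583


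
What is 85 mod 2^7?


85 & 127 = 85

85


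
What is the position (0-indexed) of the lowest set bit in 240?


0b11110000. Lowest set bit at position 4

4


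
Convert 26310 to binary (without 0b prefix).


26310 = 110011011000110 in binary

110011011000110


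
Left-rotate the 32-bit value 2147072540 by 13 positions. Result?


Rotate 0b1111111111110011011101000011100 left by 13 (32-bit) = 0b110111010000111000111111111111 = 927174655

927174655


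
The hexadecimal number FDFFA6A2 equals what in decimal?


FDFFA6A2 hex = 4261389986 decimal

4261389986


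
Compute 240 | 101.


0b11110000 | 0b1100101 = 0b11110101 = 245

245


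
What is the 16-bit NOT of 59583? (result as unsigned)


~0b1110100010111111 = 0b1011101000000 = 5952 (16-bit unsigned)

5952


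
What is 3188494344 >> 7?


0b10111110000011001001000000001000 >> 7 = 0b1011111000001100100100000 = 24910112

24910112


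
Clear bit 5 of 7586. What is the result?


7586 & ~(1 << 5) = 7554

7554


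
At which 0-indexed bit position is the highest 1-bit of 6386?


0b1100011110010. Highest set bit at position 12

12


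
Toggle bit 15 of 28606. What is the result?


28606 ^ (1 << 15) = 28606 ^ 32768 = 61374

61374


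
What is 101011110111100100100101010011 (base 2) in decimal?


101011110111100100100101010011 in decimal = 735988051

735988051


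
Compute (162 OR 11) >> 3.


Step 1: 162 | 11 = 171
Step 2: 171 >> 3 = 21

21


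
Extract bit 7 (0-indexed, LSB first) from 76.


0b1001100, position 7 = 0

0


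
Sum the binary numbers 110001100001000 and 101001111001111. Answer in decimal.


110001100001000 + 101001111001111 = 1011011011010111 = 46807

46807


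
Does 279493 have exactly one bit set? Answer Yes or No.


0b1000100001111000101. Multiple bits set => No

No


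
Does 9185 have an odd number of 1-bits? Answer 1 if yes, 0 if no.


0b10001111100001 has 7 ones => parity 1

1


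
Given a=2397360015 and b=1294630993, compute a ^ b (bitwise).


2397360015 ^ 1294630993 = 3285077982

3285077982


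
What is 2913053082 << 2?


0b10101101101000011010100110011010 << 2 = 0b1010110110100001101010011001101000 = 11652212328

11652212328


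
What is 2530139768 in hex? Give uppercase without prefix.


2530139768 = 96CEDE78 hex

96CEDE78


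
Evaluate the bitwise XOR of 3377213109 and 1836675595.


0b11001001010011000010111010110101 ^ 0b1101101011110010111001000001011 = 0b10100100001101010101110010111110 = 2754960574

2754960574


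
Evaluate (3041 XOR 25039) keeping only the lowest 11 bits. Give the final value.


Step 1: 3041 ^ 25039 = 27182
Step 2: 27182 & 2047 = 558

558


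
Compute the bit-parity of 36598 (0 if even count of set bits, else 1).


0b1000111011110110 has 10 ones => parity 0

0


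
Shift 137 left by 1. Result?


0b10001001 << 1 = 0b100010010 = 274

274


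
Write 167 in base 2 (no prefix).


167 = 10100111 in binary

10100111


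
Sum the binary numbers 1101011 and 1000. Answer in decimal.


1101011 + 1000 = 1110011 = 115

115


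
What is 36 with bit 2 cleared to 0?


36 & ~(1 << 2) = 32

32


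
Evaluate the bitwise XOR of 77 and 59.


0b1001101 ^ 0b111011 = 0b1110110 = 118

118


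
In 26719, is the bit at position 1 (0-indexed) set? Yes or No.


0b110100001011111, bit 1 = 1. Yes

Yes


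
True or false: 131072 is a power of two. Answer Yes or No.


0b100000000000000000. Only one bit set => Yes

Yes


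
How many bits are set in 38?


0b100110 has 3 set bits

3


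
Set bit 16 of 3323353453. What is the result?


3323353453 | (1 << 16) = 3323353453 | 65536 = 3323418989

3323418989


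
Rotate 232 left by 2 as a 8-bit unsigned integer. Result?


Rotate 0b11101000 left by 2 (8-bit) = 0b10100011 = 163

163


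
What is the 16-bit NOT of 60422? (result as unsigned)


~0b1110110000000110 = 0b1001111111001 = 5113 (16-bit unsigned)

5113


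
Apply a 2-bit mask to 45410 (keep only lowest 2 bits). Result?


45410 & 3 = 2

2


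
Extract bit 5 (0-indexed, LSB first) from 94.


0b1011110, position 5 = 0

0


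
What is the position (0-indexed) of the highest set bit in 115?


0b1110011. Highest set bit at position 6

6


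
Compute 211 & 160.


0b11010011 & 0b10100000 = 0b10000000 = 128

128


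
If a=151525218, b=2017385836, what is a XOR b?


151525218 ^ 2017385836 = 1899416078

1899416078


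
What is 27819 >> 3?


0b110110010101011 >> 3 = 0b110110010101 = 3477

3477


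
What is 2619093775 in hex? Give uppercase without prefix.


2619093775 = 9C1C330F hex

9C1C330F
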